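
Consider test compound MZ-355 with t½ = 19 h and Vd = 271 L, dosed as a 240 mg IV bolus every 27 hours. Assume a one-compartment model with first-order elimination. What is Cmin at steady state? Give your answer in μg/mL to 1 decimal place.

0.5 μg/mL

τ/t½ = 27/19 ≈ 1.4211, so fraction remaining f = (1/2)^(27/19) ≈ 0.3734.
At steady state, accumulation factor R = 1/(1 − e^(−kτ)) ≈ 1.5959.
Each bolus raises the concentration by D/Vd = 240/271 ≈ 0.886 μg/mL.
Steady-state peak Cmax,ss = C₀·R ≈ 0.886 × 1.5959 ≈ 1.414 μg/mL.
One interval later, Cmin,ss = Cmax,ss·e^(−kτ) ≈ 1.414 × 0.3734 ≈ 0.528 μg/mL.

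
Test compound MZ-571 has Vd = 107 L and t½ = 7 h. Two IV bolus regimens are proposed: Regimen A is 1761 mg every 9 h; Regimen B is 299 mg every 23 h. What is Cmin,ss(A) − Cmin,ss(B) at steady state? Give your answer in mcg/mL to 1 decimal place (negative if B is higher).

Regimen A: f = (1/2)^(9/7) ≈ 0.4102; Cmin,ss = (1761/107)·f/(1−f) ≈ 11.446 mcg/mL.
Regimen B: f = (1/2)^(23/7) ≈ 0.1025; Cmin,ss = (299/107)·f/(1−f) ≈ 0.319 mcg/mL.
Difference ≈ 11.446 − 0.319 ≈ 11.127 mcg/mL.

11.1 mcg/mL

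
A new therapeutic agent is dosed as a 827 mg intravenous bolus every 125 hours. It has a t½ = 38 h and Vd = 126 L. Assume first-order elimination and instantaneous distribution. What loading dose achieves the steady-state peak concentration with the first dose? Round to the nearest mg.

921 mg

f = (1/2)^(125/38) ≈ 0.102275; accumulation ratio R = 1/(1−f) ≈ 1.11393.
Loading dose to hit Cmax,ss on first dose: D_load = D_maint·R ≈ 827 × 1.11393 ≈ 921.22 mg.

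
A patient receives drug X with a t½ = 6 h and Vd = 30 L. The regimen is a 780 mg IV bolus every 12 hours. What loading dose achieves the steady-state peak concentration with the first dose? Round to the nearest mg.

1040 mg

f = (1/2)^(12/6) ≈ 0.250000; accumulation ratio R = 1/(1−f) ≈ 1.33333.
Loading dose to hit Cmax,ss on first dose: D_load = D_maint·R ≈ 780 × 1.33333 ≈ 1040.00 mg.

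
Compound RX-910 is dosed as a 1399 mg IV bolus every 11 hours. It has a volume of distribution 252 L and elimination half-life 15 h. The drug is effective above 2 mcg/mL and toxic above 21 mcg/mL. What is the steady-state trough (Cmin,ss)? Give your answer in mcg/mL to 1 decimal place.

8.4 mcg/mL

k = ln2/t½ = ln2/15 ≈ 0.046210 h⁻¹; fraction remaining f = e^(−kτ) = e^(−0.046210×11) ≈ 0.6015.
Each bolus raises the concentration by D/Vd = 1399/252 ≈ 5.552 mcg/mL.
Steady-state trough Cmin,ss = C₀·f/(1−f) ≈ 5.552 × 0.6015/0.3985 ≈ 8.380 mcg/mL.
Trough 8.4 mcg/mL vs MEC 2 mcg/mL: adequate.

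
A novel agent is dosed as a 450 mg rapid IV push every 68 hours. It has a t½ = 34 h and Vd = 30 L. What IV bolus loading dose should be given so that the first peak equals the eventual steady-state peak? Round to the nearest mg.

600 mg

f = (1/2)^(68/34) ≈ 0.250000; accumulation ratio R = 1/(1−f) ≈ 1.33333.
Loading dose to hit Cmax,ss on first dose: D_load = D_maint·R ≈ 450 × 1.33333 ≈ 600.00 mg.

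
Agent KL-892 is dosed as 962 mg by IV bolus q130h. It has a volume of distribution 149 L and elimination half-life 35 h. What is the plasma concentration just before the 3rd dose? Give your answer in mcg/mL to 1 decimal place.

0.5 mcg/mL

f = (1/2)^(τ/t½) = (1/2)^(130/35) ≈ 0.0762.
C₀ = D/Vd = 962/149 ≈ 6.456 mcg/mL.
Before the 3rd dose, 2 doses have been given. Superposition: Cmin = C₀·(f + f²).
≈ 6.456 × (0.0762 + 0.0058) ≈ 6.456 × 0.0820 ≈ 0.529 mcg/mL.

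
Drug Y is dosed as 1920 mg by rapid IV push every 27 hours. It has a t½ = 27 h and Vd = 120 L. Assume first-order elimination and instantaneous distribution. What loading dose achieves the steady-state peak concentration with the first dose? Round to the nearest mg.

3840 mg

f = (1/2)^(27/27) ≈ 0.500000; accumulation ratio R = 1/(1−f) ≈ 2.00000.
Loading dose to hit Cmax,ss on first dose: D_load = D_maint·R ≈ 1920 × 2.00000 ≈ 3840.00 mg.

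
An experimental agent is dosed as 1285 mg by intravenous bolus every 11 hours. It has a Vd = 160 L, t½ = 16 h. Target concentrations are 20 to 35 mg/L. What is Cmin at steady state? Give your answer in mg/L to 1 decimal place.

13.2 mg/L

τ/t½ = 11/16 ≈ 0.6875, so fraction remaining f = (1/2)^(11/16) ≈ 0.6209.
Accumulation ratio R = 1/(1 − f) ≈ 1/0.3791 ≈ 2.6378.
Single-dose peak C₀ = D/Vd = 1285/160 ≈ 8.031 mg/L.
Steady-state peak Cmax,ss = C₀·R ≈ 8.031 × 2.6378 ≈ 21.184 mg/L.
Steady-state trough Cmin,ss = Cmax,ss·f ≈ 21.184 × 0.6209 ≈ 13.153 mg/L.
Trough 13.2 mg/L vs MEC 20 mg/L: subtherapeutic.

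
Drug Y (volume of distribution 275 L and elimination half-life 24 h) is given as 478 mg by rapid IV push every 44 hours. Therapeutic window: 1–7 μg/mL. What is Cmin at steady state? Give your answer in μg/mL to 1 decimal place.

0.7 μg/mL

k = ln2/t½ = ln2/24 ≈ 0.028881 h⁻¹; fraction remaining f = e^(−kτ) = e^(−0.028881×44) ≈ 0.2806.
Accumulation ratio R = 1/(1 − f) ≈ 1/0.7194 ≈ 1.3900.
Single-dose peak C₀ = D/Vd = 478/275 ≈ 1.738 μg/mL.
Cmax,ss = C₀/(1 − f) ≈ 1.738/0.7194 ≈ 2.416 μg/mL.
One interval later, Cmin,ss = Cmax,ss·e^(−kτ) ≈ 2.416 × 0.2806 ≈ 0.678 μg/mL.
Trough 0.7 μg/mL vs MEC 1 μg/mL: subtherapeutic.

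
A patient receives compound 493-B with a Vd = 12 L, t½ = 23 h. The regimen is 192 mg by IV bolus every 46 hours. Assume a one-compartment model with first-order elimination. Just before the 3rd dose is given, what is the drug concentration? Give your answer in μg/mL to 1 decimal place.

f = (1/2)^(τ/t½) = (1/2)^(46/23) ≈ 0.2500.
C₀ = D/Vd = 192/12 ≈ 16.000 μg/mL.
Before the 3rd dose, 2 doses have been given. Superposition: Cmin = C₀·(f + f²).
≈ 16.000 × (0.2500 + 0.0625) ≈ 16.000 × 0.3125 ≈ 5.000 μg/mL.

5.0 μg/mL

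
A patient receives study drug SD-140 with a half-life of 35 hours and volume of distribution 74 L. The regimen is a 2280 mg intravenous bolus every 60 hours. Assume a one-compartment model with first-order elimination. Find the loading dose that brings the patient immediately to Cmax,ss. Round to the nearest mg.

3279 mg

f = (1/2)^(60/35) ≈ 0.304753; accumulation ratio R = 1/(1−f) ≈ 1.43834.
Loading dose to hit Cmax,ss on first dose: D_load = D_maint·R ≈ 2280 × 1.43834 ≈ 3279.42 mg.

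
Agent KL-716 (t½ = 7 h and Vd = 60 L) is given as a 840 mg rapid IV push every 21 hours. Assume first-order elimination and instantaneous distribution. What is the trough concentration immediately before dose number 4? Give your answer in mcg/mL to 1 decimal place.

2.0 mcg/mL

f = (1/2)^(τ/t½) = (1/2)^(21/7) ≈ 0.1250.
C₀ = D/Vd = 840/60 ≈ 14.000 mcg/mL.
Before the 4th dose, 3 doses have been given. Superposition: Cmin = C₀·(f + f² + … + f^3).
≈ 14.000 × (0.1250 + 0.0156 + 0.0020) ≈ 14.000 × 0.1426 ≈ 1.996 mcg/mL.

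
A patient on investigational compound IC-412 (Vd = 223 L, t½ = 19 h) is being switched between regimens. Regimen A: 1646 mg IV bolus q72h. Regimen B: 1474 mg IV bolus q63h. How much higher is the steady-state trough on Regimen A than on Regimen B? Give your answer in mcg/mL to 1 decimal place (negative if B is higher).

Regimen A: f = (1/2)^(72/19) ≈ 0.0723; Cmin,ss = (1646/223)·f/(1−f) ≈ 0.575 mcg/mL.
Regimen B: f = (1/2)^(63/19) ≈ 0.1004; Cmin,ss = (1474/223)·f/(1−f) ≈ 0.738 mcg/mL.
Difference ≈ 0.575 − 0.738 ≈ -0.163 mcg/mL.

-0.2 mcg/mL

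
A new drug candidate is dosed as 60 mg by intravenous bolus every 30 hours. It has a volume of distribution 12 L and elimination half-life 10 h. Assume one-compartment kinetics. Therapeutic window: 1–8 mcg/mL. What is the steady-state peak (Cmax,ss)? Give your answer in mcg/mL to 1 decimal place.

The dosing interval is 3 half-lives, so f = 2^(−3) = 0.125.
Accumulation ratio R = 1/(1 − f) = 1/0.875 = 8/7.
Single-dose peak C₀ = D/Vd = 60/12 = 5 mcg/mL.
Steady-state peak Cmax,ss = C₀·R = 5 × 8/7 ≈ 5.714 mcg/mL.
Peak 5.7 mcg/mL vs MTC 8 mcg/mL: below toxic threshold.

5.7 mcg/mL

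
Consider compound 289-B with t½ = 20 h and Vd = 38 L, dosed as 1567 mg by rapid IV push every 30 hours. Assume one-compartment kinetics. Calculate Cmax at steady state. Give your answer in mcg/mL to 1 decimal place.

63.8 mcg/mL

Over one 30-h interval, 30/20 ≈ 1.5 half-lives elapse, leaving f ≈ 0.3536 of each dose.
At steady state, accumulation factor R = 1/(1 − e^(−kτ)) ≈ 1.5470.
Each bolus raises the concentration by D/Vd = 1567/38 ≈ 41.237 mcg/mL.
Steady-state peak Cmax,ss = C₀·R ≈ 41.237 × 1.5470 ≈ 63.794 mcg/mL.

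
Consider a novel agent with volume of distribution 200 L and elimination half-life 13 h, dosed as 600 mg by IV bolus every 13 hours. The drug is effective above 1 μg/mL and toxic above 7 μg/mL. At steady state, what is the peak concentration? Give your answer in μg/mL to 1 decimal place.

τ = 13 h = 1 half-life, so f = (1/2)^1 = 0.5.
At steady state, R = 1/(1 − 0.5) = 2/1.
Single-dose peak C₀ = D/Vd = 600/200 = 3 μg/mL.
Steady-state peak Cmax,ss = C₀·R = 3 × 2/1 ≈ 6.000 μg/mL.
Peak 6.0 μg/mL vs MTC 7 μg/mL: below toxic threshold.

6.0 μg/mL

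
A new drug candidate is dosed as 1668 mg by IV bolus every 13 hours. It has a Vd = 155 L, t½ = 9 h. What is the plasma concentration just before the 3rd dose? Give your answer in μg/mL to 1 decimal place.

f = (1/2)^(τ/t½) = (1/2)^(13/9) ≈ 0.3674.
C₀ = D/Vd = 1668/155 ≈ 10.761 μg/mL.
Before the 3rd dose, 2 doses have been given. Superposition: Cmin = C₀·(f + f²).
≈ 10.761 × (0.3674 + 0.1350) ≈ 10.761 × 0.5024 ≈ 5.406 μg/mL.

5.4 μg/mL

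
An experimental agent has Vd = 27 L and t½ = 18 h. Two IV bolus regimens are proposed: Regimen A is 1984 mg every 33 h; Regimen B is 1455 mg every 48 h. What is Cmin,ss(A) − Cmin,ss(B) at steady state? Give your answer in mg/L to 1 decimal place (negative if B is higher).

18.6 mg/L

Regimen A: f = (1/2)^(33/18) ≈ 0.2806; Cmin,ss = (1984/27)·f/(1−f) ≈ 28.661 mg/L.
Regimen B: f = (1/2)^(48/18) ≈ 0.1575; Cmin,ss = (1455/27)·f/(1−f) ≈ 10.074 mg/L.
Difference ≈ 28.661 − 10.074 ≈ 18.587 mg/L.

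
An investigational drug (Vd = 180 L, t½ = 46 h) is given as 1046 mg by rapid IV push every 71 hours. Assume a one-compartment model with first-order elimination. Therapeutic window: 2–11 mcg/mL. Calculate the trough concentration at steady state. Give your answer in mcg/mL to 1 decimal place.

3.0 mcg/mL

τ/t½ = 71/46 ≈ 1.5435, so fraction remaining f = (1/2)^(71/46) ≈ 0.3431.
At steady state, accumulation factor R = 1/(1 − e^(−kτ)) ≈ 1.5223.
Each bolus raises the concentration by D/Vd = 1046/180 ≈ 5.811 mcg/mL.
Cmax,ss = C₀/(1 − f) ≈ 5.811/0.6569 ≈ 8.846 mcg/mL.
One interval later, Cmin,ss = Cmax,ss·e^(−kτ) ≈ 8.846 × 0.3431 ≈ 3.035 mcg/mL.
Trough 3.0 mcg/mL vs MEC 2 mcg/mL: adequate.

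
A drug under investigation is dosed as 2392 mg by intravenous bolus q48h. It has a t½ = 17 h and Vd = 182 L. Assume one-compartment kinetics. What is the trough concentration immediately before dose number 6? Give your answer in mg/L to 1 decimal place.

2.2 mg/L

f = (1/2)^(τ/t½) = (1/2)^(48/17) ≈ 0.1413.
C₀ = D/Vd = 2392/182 ≈ 13.143 mg/L.
Before the 6th dose, 5 doses have been given. Superposition: Cmin = C₀·(f + f² + … + f^5).
≈ 13.143 × (0.1413 + 0.0200 + 0.0028 + 0.0004 + 0.0001) ≈ 13.143 × 0.1646 ≈ 2.163 mg/L.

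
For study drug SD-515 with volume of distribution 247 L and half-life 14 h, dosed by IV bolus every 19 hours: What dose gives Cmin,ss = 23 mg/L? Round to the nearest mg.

τ/t½ = 19/14 ≈ 1.3571, so f = (1/2)^(19/14) ≈ 0.390355.
Cmin,ss = (D/Vd)·f/(1−f), so D = Cmin,ss·Vd·(1−f)/f.
D = 23 × 247 × (1−f)/f ≈ 23 × 247 × 1.56177 ≈ 8872.42 mg.

8872 mg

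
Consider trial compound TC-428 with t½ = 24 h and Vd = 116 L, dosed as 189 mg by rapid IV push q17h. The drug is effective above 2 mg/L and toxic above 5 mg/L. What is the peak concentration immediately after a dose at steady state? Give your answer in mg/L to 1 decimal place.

τ/t½ = 17/24 ≈ 0.70833, so fraction remaining f = (1/2)^(17/24) ≈ 0.6120.
Accumulation ratio R = 1/(1 − f) ≈ 1/0.3880 ≈ 2.5773.
Each bolus raises the concentration by D/Vd = 189/116 ≈ 1.629 mg/L.
Steady-state peak Cmax,ss = C₀·R ≈ 1.629 × 2.5773 ≈ 4.198 mg/L.
Peak 4.2 mg/L vs MTC 5 mg/L: below toxic threshold.

4.2 mg/L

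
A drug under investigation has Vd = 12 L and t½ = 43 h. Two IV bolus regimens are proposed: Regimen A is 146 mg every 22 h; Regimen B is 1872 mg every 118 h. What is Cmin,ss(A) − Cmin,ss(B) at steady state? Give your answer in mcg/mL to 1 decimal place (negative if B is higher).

1.2 mcg/mL

Regimen A: f = (1/2)^(22/43) ≈ 0.7014; Cmin,ss = (146/12)·f/(1−f) ≈ 28.579 mcg/mL.
Regimen B: f = (1/2)^(118/43) ≈ 0.1493; Cmin,ss = (1872/12)·f/(1−f) ≈ 27.378 mcg/mL.
Difference ≈ 28.579 − 27.378 ≈ 1.201 mcg/mL.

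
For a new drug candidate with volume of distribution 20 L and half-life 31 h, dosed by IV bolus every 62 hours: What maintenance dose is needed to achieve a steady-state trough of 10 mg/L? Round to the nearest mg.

600 mg

τ/t½ = 62/31 ≈ 2, so f = (1/2)^(62/31) ≈ 0.250000.
Cmin,ss = (D/Vd)·f/(1−f), so D = Cmin,ss·Vd·(1−f)/f.
D = 10 × 20 × (1−f)/f ≈ 10 × 20 × 3.00000 ≈ 600.00 mg.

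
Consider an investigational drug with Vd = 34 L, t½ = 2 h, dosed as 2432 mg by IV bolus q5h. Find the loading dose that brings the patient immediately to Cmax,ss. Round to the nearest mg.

2954 mg

f = (1/2)^(5/2) ≈ 0.176777; accumulation ratio R = 1/(1−f) ≈ 1.21474.
Loading dose to hit Cmax,ss on first dose: D_load = D_maint·R ≈ 2432 × 1.21474 ≈ 2954.25 mg.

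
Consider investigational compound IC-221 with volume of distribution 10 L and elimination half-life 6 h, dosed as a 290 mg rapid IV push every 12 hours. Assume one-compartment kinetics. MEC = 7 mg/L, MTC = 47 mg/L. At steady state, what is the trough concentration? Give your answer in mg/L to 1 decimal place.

9.7 mg/L

The dosing interval is 2 half-lives, so f = 2^(−2) = 0.25.
At steady state, R = 1/(1 − 0.25) = 4/3.
Single-dose peak C₀ = D/Vd = 290/10 = 29 mg/L.
Steady-state peak Cmax,ss = C₀·R = 29 × 4/3 ≈ 38.667 mg/L.
Steady-state trough Cmin,ss = Cmax,ss·f ≈ 38.667 × 0.25 ≈ 9.667 mg/L.
Trough 9.7 mg/L vs MEC 7 mg/L: adequate.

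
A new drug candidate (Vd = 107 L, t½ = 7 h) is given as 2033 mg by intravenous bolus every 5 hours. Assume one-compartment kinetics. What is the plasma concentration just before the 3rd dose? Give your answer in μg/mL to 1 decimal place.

f = (1/2)^(τ/t½) = (1/2)^(5/7) ≈ 0.6095.
C₀ = D/Vd = 2033/107 ≈ 19.000 μg/mL.
Before the 3rd dose, 2 doses have been given. Superposition: Cmin = C₀·(f + f²).
≈ 19.000 × (0.6095 + 0.3715) ≈ 19.000 × 0.9810 ≈ 18.639 μg/mL.

18.6 μg/mL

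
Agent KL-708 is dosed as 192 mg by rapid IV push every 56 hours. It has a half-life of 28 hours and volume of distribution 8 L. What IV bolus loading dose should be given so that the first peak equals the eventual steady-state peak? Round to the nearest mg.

f = (1/2)^(56/28) ≈ 0.250000; accumulation ratio R = 1/(1−f) ≈ 1.33333.
Loading dose to hit Cmax,ss on first dose: D_load = D_maint·R ≈ 192 × 1.33333 ≈ 256.00 mg.

256 mg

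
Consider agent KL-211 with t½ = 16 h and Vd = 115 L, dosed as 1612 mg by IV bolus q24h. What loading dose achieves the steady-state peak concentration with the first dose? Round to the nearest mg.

f = (1/2)^(24/16) ≈ 0.353553; accumulation ratio R = 1/(1−f) ≈ 1.54692.
Loading dose to hit Cmax,ss on first dose: D_load = D_maint·R ≈ 1612 × 1.54692 ≈ 2493.64 mg.

2494 mg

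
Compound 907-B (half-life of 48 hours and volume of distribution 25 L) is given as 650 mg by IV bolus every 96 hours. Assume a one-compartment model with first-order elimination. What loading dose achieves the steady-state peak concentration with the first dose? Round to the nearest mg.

f = (1/2)^(96/48) ≈ 0.250000; accumulation ratio R = 1/(1−f) ≈ 1.33333.
Loading dose to hit Cmax,ss on first dose: D_load = D_maint·R ≈ 650 × 1.33333 ≈ 866.66 mg.

867 mg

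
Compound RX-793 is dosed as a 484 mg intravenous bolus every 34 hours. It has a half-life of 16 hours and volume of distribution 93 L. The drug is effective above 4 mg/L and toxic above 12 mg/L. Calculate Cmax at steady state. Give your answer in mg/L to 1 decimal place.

Over one 34-h interval, 34/16 ≈ 2.125 half-lives elapse, leaving f ≈ 0.2293 of each dose.
Accumulation ratio R = 1/(1 − f) ≈ 1/0.7707 ≈ 1.2975.
Each bolus raises the concentration by D/Vd = 484/93 ≈ 5.204 mg/L.
Steady-state peak Cmax,ss = C₀·R ≈ 5.204 × 1.2975 ≈ 6.752 mg/L.
Peak 6.8 mg/L vs MTC 12 mg/L: below toxic threshold.

6.8 mg/L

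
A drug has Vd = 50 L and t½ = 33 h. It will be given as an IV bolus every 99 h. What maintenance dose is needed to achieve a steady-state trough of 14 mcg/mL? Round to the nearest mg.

4900 mg

τ/t½ = 99/33 ≈ 3, so f = (1/2)^(99/33) ≈ 0.125000.
Cmin,ss = (D/Vd)·f/(1−f), so D = Cmin,ss·Vd·(1−f)/f.
D = 14 × 50 × (1−f)/f ≈ 14 × 50 × 7.00000 ≈ 4900.00 mg.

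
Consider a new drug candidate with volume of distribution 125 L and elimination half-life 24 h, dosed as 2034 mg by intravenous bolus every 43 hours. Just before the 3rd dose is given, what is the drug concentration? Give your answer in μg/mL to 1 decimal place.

6.1 μg/mL

f = (1/2)^(τ/t½) = (1/2)^(43/24) ≈ 0.2888.
C₀ = D/Vd = 2034/125 ≈ 16.272 μg/mL.
Before the 3rd dose, 2 doses have been given. Superposition: Cmin = C₀·(f + f²).
≈ 16.272 × (0.2888 + 0.0834) ≈ 16.272 × 0.3722 ≈ 6.056 μg/mL.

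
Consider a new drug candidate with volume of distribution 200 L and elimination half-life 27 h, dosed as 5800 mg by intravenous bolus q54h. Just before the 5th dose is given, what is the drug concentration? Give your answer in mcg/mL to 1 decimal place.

f = (1/2)^(τ/t½) = (1/2)^(54/27) ≈ 0.2500.
C₀ = D/Vd = 5800/200 ≈ 29.000 mcg/mL.
Before the 5th dose, 4 doses have been given. Superposition: Cmin = C₀·(f + f² + … + f^4).
≈ 29.000 × (0.2500 + 0.0625 + 0.0156 + 0.0039) ≈ 29.000 × 0.3320 ≈ 9.628 mcg/mL.

9.6 mcg/mL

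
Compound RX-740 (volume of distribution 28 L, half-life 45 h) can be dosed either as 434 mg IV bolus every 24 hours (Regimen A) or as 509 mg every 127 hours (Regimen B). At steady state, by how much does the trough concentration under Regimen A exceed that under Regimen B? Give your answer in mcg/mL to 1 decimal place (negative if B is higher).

31.7 mcg/mL

Regimen A: f = (1/2)^(24/45) ≈ 0.6910; Cmin,ss = (434/28)·f/(1−f) ≈ 34.662 mcg/mL.
Regimen B: f = (1/2)^(127/45) ≈ 0.1414; Cmin,ss = (509/28)·f/(1−f) ≈ 2.994 mcg/mL.
Difference ≈ 34.662 − 2.994 ≈ 31.668 mcg/mL.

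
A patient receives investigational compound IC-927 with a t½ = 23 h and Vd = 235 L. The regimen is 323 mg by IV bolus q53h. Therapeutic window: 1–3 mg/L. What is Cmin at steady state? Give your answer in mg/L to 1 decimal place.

0.3 mg/L

Over one 53-h interval, 53/23 ≈ 2.3043 half-lives elapse, leaving f ≈ 0.2025 of each dose.
At steady state, accumulation factor R = 1/(1 − e^(−kτ)) ≈ 1.2539.
Each bolus raises the concentration by D/Vd = 323/235 ≈ 1.374 mg/L.
Steady-state peak Cmax,ss = C₀·R ≈ 1.374 × 1.2539 ≈ 1.723 mg/L.
One interval later, Cmin,ss = Cmax,ss·e^(−kτ) ≈ 1.723 × 0.2025 ≈ 0.349 mg/L.
Trough 0.3 mg/L vs MEC 1 mg/L: subtherapeutic.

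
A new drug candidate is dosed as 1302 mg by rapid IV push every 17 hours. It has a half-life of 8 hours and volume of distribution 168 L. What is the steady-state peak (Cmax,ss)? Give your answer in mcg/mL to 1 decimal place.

k = ln2/t½ = ln2/8 ≈ 0.086643 h⁻¹; fraction remaining f = e^(−kτ) = e^(−0.086643×17) ≈ 0.2293.
Accumulation ratio R = 1/(1 − f) ≈ 1/0.7707 ≈ 1.2975.
Each bolus raises the concentration by D/Vd = 1302/168 ≈ 7.750 mcg/mL.
Steady-state peak Cmax,ss = C₀·R ≈ 7.750 × 1.2975 ≈ 10.056 mcg/mL.

10.1 mcg/mL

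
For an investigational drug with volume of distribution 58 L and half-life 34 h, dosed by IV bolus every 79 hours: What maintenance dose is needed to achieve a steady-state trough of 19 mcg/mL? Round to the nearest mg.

4414 mg

τ/t½ = 79/34 ≈ 2.3235, so f = (1/2)^(79/34) ≈ 0.199778.
Cmin,ss = (D/Vd)·f/(1−f), so D = Cmin,ss·Vd·(1−f)/f.
D = 19 × 58 × (1−f)/f ≈ 19 × 58 × 4.00556 ≈ 4414.13 mg.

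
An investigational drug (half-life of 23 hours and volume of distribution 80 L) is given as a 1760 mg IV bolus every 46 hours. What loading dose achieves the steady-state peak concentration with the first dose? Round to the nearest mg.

f = (1/2)^(46/23) ≈ 0.250000; accumulation ratio R = 1/(1−f) ≈ 1.33333.
Loading dose to hit Cmax,ss on first dose: D_load = D_maint·R ≈ 1760 × 1.33333 ≈ 2346.66 mg.

2347 mg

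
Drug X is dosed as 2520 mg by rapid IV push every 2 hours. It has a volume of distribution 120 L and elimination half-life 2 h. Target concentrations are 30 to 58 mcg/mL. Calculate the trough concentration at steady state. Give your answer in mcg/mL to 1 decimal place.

21.0 mcg/mL

The dosing interval is 1 half-life, so f = 2^(−1) = 0.5.
At steady state, R = 1/(1 − 0.5) = 2/1.
Single-dose peak C₀ = D/Vd = 2520/120 = 21 mcg/mL.
Steady-state peak Cmax,ss = C₀·R = 21 × 2/1 ≈ 42.000 mcg/mL.
Steady-state trough Cmin,ss = Cmax,ss·f ≈ 42.000 × 0.5 ≈ 21.000 mcg/mL.
Trough 21.0 mcg/mL vs MEC 30 mcg/mL: subtherapeutic.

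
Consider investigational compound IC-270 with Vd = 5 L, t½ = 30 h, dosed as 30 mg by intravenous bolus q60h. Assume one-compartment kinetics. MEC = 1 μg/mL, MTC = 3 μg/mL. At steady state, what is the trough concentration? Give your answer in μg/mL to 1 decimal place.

The dosing interval is 2 half-lives, so f = 2^(−2) = 0.25.
Accumulation ratio R = 1/(1 − f) = 1/0.75 = 4/3.
Single-dose peak C₀ = D/Vd = 30/5 = 6 μg/mL.
Steady-state peak Cmax,ss = C₀·R = 6 × 4/3 ≈ 8.000 μg/mL.
Steady-state trough Cmin,ss = Cmax,ss·f ≈ 8.000 × 0.25 ≈ 2.000 μg/mL.
Trough 2.0 μg/mL vs MEC 1 μg/mL: adequate.

2.0 μg/mL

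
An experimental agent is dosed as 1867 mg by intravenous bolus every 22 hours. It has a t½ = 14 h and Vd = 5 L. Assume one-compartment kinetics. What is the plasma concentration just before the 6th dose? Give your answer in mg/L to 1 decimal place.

188.5 mg/L

f = (1/2)^(τ/t½) = (1/2)^(22/14) ≈ 0.3365.
C₀ = D/Vd = 1867/5 ≈ 373.400 mg/L.
Before the 6th dose, 5 doses have been given. Superposition: Cmin = C₀·(f + f² + … + f^5).
≈ 373.400 × (0.3365 + 0.1132 + 0.0381 + 0.0128 + 0.0043) ≈ 373.400 × 0.5049 ≈ 188.530 mg/L.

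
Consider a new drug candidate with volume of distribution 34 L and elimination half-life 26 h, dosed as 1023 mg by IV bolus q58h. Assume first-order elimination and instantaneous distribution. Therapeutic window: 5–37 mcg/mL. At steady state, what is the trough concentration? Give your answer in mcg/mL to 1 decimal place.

8.1 mcg/mL

τ/t½ = 58/26 ≈ 2.2308, so fraction remaining f = (1/2)^(58/26) ≈ 0.2130.
Accumulation ratio R = 1/(1 − f) ≈ 1/0.7870 ≈ 1.2706.
Each bolus raises the concentration by D/Vd = 1023/34 ≈ 30.088 mcg/mL.
Steady-state peak Cmax,ss = C₀·R ≈ 30.088 × 1.2706 ≈ 38.230 mcg/mL.
Steady-state trough Cmin,ss = Cmax,ss·f ≈ 38.230 × 0.2130 ≈ 8.143 mcg/mL.
Trough 8.1 mcg/mL vs MEC 5 mcg/mL: adequate.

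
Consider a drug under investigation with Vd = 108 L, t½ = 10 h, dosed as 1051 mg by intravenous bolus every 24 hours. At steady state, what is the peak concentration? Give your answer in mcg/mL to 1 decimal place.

τ/t½ = 24/10 ≈ 2.4, so fraction remaining f = (1/2)^(24/10) ≈ 0.1895.
At steady state, accumulation factor R = 1/(1 − e^(−kτ)) ≈ 1.2338.
Single-dose peak C₀ = D/Vd = 1051/108 ≈ 9.731 mcg/mL.
Steady-state peak Cmax,ss = C₀·R ≈ 9.731 × 1.2338 ≈ 12.006 mcg/mL.

12.0 mcg/mL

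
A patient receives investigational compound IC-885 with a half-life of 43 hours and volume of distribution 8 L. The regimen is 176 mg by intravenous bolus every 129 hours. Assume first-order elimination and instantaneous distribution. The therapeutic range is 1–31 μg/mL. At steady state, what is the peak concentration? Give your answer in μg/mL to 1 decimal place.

The dosing interval is 3 half-lives, so f = 2^(−3) = 0.125.
Accumulation ratio R = 1/(1 − f) = 1/0.875 = 8/7.
Single-dose peak C₀ = D/Vd = 176/8 = 22 μg/mL.
Steady-state peak Cmax,ss = C₀·R = 22 × 8/7 ≈ 25.143 μg/mL.
Peak 25.1 μg/mL vs MTC 31 μg/mL: below toxic threshold.

25.1 μg/mL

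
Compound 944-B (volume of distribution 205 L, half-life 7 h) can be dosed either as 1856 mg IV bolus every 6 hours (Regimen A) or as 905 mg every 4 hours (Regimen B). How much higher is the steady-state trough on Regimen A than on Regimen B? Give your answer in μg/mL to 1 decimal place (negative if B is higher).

Regimen A: f = (1/2)^(6/7) ≈ 0.5520; Cmin,ss = (1856/205)·f/(1−f) ≈ 11.155 μg/mL.
Regimen B: f = (1/2)^(4/7) ≈ 0.6730; Cmin,ss = (905/205)·f/(1−f) ≈ 9.086 μg/mL.
Difference ≈ 11.155 − 9.086 ≈ 2.069 μg/mL.

2.1 μg/mL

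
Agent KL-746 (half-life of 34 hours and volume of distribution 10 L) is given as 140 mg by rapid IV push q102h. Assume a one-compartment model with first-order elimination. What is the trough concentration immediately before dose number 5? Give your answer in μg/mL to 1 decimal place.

f = (1/2)^(τ/t½) = (1/2)^(102/34) ≈ 0.1250.
C₀ = D/Vd = 140/10 ≈ 14.000 μg/mL.
Before the 5th dose, 4 doses have been given. Superposition: Cmin = C₀·(f + f² + … + f^4).
≈ 14.000 × (0.1250 + 0.0156 + 0.0020 + 0.0002) ≈ 14.000 × 0.1428 ≈ 1.999 μg/mL.

2.0 μg/mL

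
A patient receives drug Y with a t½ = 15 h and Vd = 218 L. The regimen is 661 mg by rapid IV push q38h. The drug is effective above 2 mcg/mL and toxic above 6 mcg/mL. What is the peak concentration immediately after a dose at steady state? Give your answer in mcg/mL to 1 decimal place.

3.7 mcg/mL

k = ln2/t½ = ln2/15 ≈ 0.046210 h⁻¹; fraction remaining f = e^(−kτ) = e^(−0.046210×38) ≈ 0.1727.
At steady state, accumulation factor R = 1/(1 − e^(−kτ)) ≈ 1.2088.
Single-dose peak C₀ = D/Vd = 661/218 ≈ 3.032 mcg/mL.
Steady-state peak Cmax,ss = C₀·R ≈ 3.032 × 1.2088 ≈ 3.665 mcg/mL.
Peak 3.7 mcg/mL vs MTC 6 mcg/mL: below toxic threshold.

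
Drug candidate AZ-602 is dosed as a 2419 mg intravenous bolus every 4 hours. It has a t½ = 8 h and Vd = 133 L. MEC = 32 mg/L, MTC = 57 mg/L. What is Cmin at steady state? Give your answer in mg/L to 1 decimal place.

43.9 mg/L

Over one 4-h interval, 4/8 ≈ 0.5 half-lives elapse, leaving f ≈ 0.7071 of each dose.
Accumulation ratio R = 1/(1 − f) ≈ 1/0.2929 ≈ 3.4141.
Each bolus raises the concentration by D/Vd = 2419/133 ≈ 18.188 mg/L.
Steady-state peak Cmax,ss = C₀·R ≈ 18.188 × 3.4141 ≈ 62.096 mg/L.
One interval later, Cmin,ss = Cmax,ss·e^(−kτ) ≈ 62.096 × 0.7071 ≈ 43.908 mg/L.
Trough 43.9 mg/L vs MEC 32 mg/L: adequate.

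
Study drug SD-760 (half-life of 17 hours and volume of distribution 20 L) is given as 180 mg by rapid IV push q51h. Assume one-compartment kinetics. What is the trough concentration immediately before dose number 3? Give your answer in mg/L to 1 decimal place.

1.3 mg/L

f = (1/2)^(τ/t½) = (1/2)^(51/17) ≈ 0.1250.
C₀ = D/Vd = 180/20 ≈ 9.000 mg/L.
Before the 3rd dose, 2 doses have been given. Superposition: Cmin = C₀·(f + f²).
≈ 9.000 × (0.1250 + 0.0156) ≈ 9.000 × 0.1406 ≈ 1.265 mg/L.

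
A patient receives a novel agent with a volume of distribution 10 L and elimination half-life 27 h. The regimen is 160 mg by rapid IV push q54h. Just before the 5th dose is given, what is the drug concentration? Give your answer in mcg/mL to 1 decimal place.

5.3 mcg/mL

f = (1/2)^(τ/t½) = (1/2)^(54/27) ≈ 0.2500.
C₀ = D/Vd = 160/10 ≈ 16.000 mcg/mL.
Before the 5th dose, 4 doses have been given. Superposition: Cmin = C₀·(f + f² + … + f^4).
≈ 16.000 × (0.2500 + 0.0625 + 0.0156 + 0.0039) ≈ 16.000 × 0.3320 ≈ 5.312 mcg/mL.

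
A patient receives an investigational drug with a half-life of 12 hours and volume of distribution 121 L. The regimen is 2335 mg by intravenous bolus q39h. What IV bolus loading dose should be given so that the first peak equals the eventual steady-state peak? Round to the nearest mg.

f = (1/2)^(39/12) ≈ 0.105112; accumulation ratio R = 1/(1−f) ≈ 1.11746.
Loading dose to hit Cmax,ss on first dose: D_load = D_maint·R ≈ 2335 × 1.11746 ≈ 2609.27 mg.

2609 mg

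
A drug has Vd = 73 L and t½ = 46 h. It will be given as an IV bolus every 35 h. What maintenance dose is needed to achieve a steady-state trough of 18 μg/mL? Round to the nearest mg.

913 mg

τ/t½ = 35/46 ≈ 0.76087, so f = (1/2)^(35/46) ≈ 0.590141.
Cmin,ss = (D/Vd)·f/(1−f), so D = Cmin,ss·Vd·(1−f)/f.
D = 18 × 73 × (1−f)/f ≈ 18 × 73 × 0.69451 ≈ 912.59 mg.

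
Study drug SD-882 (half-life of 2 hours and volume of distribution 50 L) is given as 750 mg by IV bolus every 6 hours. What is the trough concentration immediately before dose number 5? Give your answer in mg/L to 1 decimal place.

f = (1/2)^(τ/t½) = (1/2)^(6/2) ≈ 0.1250.
C₀ = D/Vd = 750/50 ≈ 15.000 mg/L.
Before the 5th dose, 4 doses have been given. Superposition: Cmin = C₀·(f + f² + … + f^4).
≈ 15.000 × (0.1250 + 0.0156 + 0.0020 + 0.0002) ≈ 15.000 × 0.1428 ≈ 2.142 mg/L.

2.1 mg/L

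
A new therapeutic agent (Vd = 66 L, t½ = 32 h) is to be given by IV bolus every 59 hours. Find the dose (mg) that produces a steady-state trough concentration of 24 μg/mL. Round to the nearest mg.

τ/t½ = 59/32 ≈ 1.8438, so f = (1/2)^(59/32) ≈ 0.278597.
Cmin,ss = (D/Vd)·f/(1−f), so D = Cmin,ss·Vd·(1−f)/f.
D = 24 × 66 × (1−f)/f ≈ 24 × 66 × 2.58941 ≈ 4101.63 mg.

4102 mg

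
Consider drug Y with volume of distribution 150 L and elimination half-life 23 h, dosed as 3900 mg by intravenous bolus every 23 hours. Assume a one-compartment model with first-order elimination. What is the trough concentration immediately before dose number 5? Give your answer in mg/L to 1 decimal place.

f = (1/2)^(τ/t½) = (1/2)^(23/23) ≈ 0.5000.
C₀ = D/Vd = 3900/150 ≈ 26.000 mg/L.
Before the 5th dose, 4 doses have been given. Superposition: Cmin = C₀·(f + f² + … + f^4).
≈ 26.000 × (0.5000 + 0.2500 + 0.1250 + 0.0625) ≈ 26.000 × 0.9375 ≈ 24.375 mg/L.

24.4 mg/L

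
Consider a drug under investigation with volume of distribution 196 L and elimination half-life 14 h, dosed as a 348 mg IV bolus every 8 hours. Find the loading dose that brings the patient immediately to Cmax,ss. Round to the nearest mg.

f = (1/2)^(8/14) ≈ 0.672950; accumulation ratio R = 1/(1−f) ≈ 3.05764.
Loading dose to hit Cmax,ss on first dose: D_load = D_maint·R ≈ 348 × 3.05764 ≈ 1064.06 mg.

1064 mg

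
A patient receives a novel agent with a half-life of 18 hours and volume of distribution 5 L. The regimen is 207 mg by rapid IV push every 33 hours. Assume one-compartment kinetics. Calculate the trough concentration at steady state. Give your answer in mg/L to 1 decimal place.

k = ln2/t½ = ln2/18 ≈ 0.038508 h⁻¹; fraction remaining f = e^(−kτ) = e^(−0.038508×33) ≈ 0.2806.
Each bolus raises the concentration by D/Vd = 207/5 ≈ 41.400 mg/L.
Steady-state trough Cmin,ss = C₀·f/(1−f) ≈ 41.400 × 0.2806/0.7194 ≈ 16.148 mg/L.

16.1 mg/L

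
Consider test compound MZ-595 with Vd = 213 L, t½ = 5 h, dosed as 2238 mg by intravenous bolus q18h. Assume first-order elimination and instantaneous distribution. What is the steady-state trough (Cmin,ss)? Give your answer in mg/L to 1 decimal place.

τ/t½ = 18/5 ≈ 3.6, so fraction remaining f = (1/2)^(18/5) ≈ 0.0825.
Single-dose peak C₀ = D/Vd = 2238/213 ≈ 10.507 mg/L.
Steady-state trough Cmin,ss = C₀·f/(1−f) ≈ 10.507 × 0.0825/0.9175 ≈ 0.945 mg/L.

0.9 mg/L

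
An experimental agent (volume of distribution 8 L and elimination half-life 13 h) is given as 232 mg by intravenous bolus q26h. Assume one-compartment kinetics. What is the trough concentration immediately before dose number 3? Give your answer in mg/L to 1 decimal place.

f = (1/2)^(τ/t½) = (1/2)^(26/13) ≈ 0.2500.
C₀ = D/Vd = 232/8 ≈ 29.000 mg/L.
Before the 3rd dose, 2 doses have been given. Superposition: Cmin = C₀·(f + f²).
≈ 29.000 × (0.2500 + 0.0625) ≈ 29.000 × 0.3125 ≈ 9.062 mg/L.

9.1 mg/L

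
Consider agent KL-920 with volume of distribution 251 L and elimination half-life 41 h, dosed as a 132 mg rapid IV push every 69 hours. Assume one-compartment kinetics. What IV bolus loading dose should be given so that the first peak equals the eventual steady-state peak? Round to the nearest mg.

192 mg

f = (1/2)^(69/41) ≈ 0.311450; accumulation ratio R = 1/(1−f) ≈ 1.45233.
Loading dose to hit Cmax,ss on first dose: D_load = D_maint·R ≈ 132 × 1.45233 ≈ 191.71 mg.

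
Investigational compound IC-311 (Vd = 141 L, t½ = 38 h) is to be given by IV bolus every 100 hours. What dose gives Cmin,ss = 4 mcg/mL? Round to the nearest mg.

2931 mg

τ/t½ = 100/38 ≈ 2.6316, so f = (1/2)^(100/38) ≈ 0.161367.
Cmin,ss = (D/Vd)·f/(1−f), so D = Cmin,ss·Vd·(1−f)/f.
D = 4 × 141 × (1−f)/f ≈ 4 × 141 × 5.19705 ≈ 2931.14 mg.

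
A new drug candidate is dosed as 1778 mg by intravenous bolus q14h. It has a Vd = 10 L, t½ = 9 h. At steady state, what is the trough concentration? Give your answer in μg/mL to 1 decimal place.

91.7 μg/mL

τ/t½ = 14/9 ≈ 1.5556, so fraction remaining f = (1/2)^(14/9) ≈ 0.3402.
Single-dose peak C₀ = D/Vd = 1778/10 ≈ 177.800 μg/mL.
Steady-state trough Cmin,ss = C₀·f/(1−f) ≈ 177.800 × 0.3402/0.6598 ≈ 91.676 μg/mL.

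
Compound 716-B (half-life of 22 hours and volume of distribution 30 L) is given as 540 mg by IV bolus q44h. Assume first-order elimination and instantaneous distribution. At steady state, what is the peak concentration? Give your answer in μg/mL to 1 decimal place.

24.0 μg/mL

The dosing interval is 2 half-lives, so f = 2^(−2) = 0.25.
At steady state, R = 1/(1 − 0.25) = 4/3.
Single-dose peak C₀ = D/Vd = 540/30 = 18 μg/mL.
Steady-state peak Cmax,ss = C₀·R = 18 × 4/3 ≈ 24.000 μg/mL.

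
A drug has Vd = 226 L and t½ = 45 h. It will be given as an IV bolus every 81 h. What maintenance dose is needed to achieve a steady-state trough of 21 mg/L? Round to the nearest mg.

11781 mg

τ/t½ = 81/45 ≈ 1.8, so f = (1/2)^(81/45) ≈ 0.287175.
Cmin,ss = (D/Vd)·f/(1−f), so D = Cmin,ss·Vd·(1−f)/f.
D = 21 × 226 × (1−f)/f ≈ 21 × 226 × 2.48220 ≈ 11780.52 mg.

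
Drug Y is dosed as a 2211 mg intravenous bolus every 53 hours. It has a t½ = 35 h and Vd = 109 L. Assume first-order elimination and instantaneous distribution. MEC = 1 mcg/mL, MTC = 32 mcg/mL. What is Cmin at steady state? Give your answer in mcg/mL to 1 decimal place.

10.9 mcg/mL

Over one 53-h interval, 53/35 ≈ 1.5143 half-lives elapse, leaving f ≈ 0.3501 of each dose.
Accumulation ratio R = 1/(1 − f) ≈ 1/0.6499 ≈ 1.5387.
Each bolus raises the concentration by D/Vd = 2211/109 ≈ 20.284 mcg/mL.
Cmax,ss = C₀/(1 − f) ≈ 20.284/0.6499 ≈ 31.211 mcg/mL.
Steady-state trough Cmin,ss = Cmax,ss·f ≈ 31.211 × 0.3501 ≈ 10.927 mcg/mL.
Trough 10.9 mcg/mL vs MEC 1 mcg/mL: adequate.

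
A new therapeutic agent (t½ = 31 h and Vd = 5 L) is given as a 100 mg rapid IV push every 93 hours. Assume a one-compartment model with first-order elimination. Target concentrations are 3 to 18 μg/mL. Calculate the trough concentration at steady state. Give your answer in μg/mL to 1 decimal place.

2.9 μg/mL

τ = 93 h = 3 half-lives, so f = (1/2)^3 = 0.125.
At steady state, R = 1/(1 − 0.125) = 8/7.
Single-dose peak C₀ = D/Vd = 100/5 = 20 μg/mL.
Steady-state peak Cmax,ss = C₀·R = 20 × 8/7 ≈ 22.857 μg/mL.
Steady-state trough Cmin,ss = Cmax,ss·f ≈ 22.857 × 0.125 ≈ 2.857 μg/mL.
Trough 2.9 μg/mL vs MEC 3 μg/mL: subtherapeutic.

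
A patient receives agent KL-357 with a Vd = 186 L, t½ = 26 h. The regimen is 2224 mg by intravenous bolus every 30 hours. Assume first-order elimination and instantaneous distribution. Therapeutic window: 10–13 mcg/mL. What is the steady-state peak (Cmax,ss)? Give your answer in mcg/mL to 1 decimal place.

Over one 30-h interval, 30/26 ≈ 1.1538 half-lives elapse, leaving f ≈ 0.4494 of each dose.
At steady state, accumulation factor R = 1/(1 − e^(−kτ)) ≈ 1.8162.
Single-dose peak C₀ = D/Vd = 2224/186 ≈ 11.957 mcg/mL.
Steady-state peak Cmax,ss = C₀·R ≈ 11.957 × 1.8162 ≈ 21.716 mcg/mL.
Peak 21.7 mcg/mL vs MTC 13 mcg/mL: exceeds toxic threshold.

21.7 mcg/mL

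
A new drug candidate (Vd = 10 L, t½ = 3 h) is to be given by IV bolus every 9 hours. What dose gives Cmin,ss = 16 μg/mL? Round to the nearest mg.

τ/t½ = 9/3 ≈ 3, so f = (1/2)^(9/3) ≈ 0.125000.
Cmin,ss = (D/Vd)·f/(1−f), so D = Cmin,ss·Vd·(1−f)/f.
D = 16 × 10 × (1−f)/f ≈ 16 × 10 × 7.00000 ≈ 1120.00 mg.

1120 mg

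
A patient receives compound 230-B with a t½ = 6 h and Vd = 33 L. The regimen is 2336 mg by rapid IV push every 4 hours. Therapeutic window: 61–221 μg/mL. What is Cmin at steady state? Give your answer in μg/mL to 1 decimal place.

120.5 μg/mL

k = ln2/t½ = ln2/6 ≈ 0.115525 h⁻¹; fraction remaining f = e^(−kτ) = e^(−0.115525×4) ≈ 0.6300.
Single-dose peak C₀ = D/Vd = 2336/33 ≈ 70.788 μg/mL.
Steady-state trough Cmin,ss = C₀·f/(1−f) ≈ 70.788 × 0.6300/0.3700 ≈ 120.531 μg/mL.
Trough 120.5 μg/mL vs MEC 61 μg/mL: adequate.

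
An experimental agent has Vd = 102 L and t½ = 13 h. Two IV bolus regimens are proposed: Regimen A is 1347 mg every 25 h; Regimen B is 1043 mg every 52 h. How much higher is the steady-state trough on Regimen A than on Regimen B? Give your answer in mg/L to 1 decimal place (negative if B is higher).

4.0 mg/L

Regimen A: f = (1/2)^(25/13) ≈ 0.2637; Cmin,ss = (1347/102)·f/(1−f) ≈ 4.730 mg/L.
Regimen B: f = (1/2)^(52/13) ≈ 0.0625; Cmin,ss = (1043/102)·f/(1−f) ≈ 0.682 mg/L.
Difference ≈ 4.730 − 0.682 ≈ 4.048 mg/L.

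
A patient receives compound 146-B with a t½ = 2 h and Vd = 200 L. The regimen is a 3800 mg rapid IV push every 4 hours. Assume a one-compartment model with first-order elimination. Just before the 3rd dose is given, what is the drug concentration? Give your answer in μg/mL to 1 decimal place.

f = (1/2)^(τ/t½) = (1/2)^(4/2) ≈ 0.2500.
C₀ = D/Vd = 3800/200 ≈ 19.000 μg/mL.
Before the 3rd dose, 2 doses have been given. Superposition: Cmin = C₀·(f + f²).
≈ 19.000 × (0.2500 + 0.0625) ≈ 19.000 × 0.3125 ≈ 5.938 μg/mL.

5.9 μg/mL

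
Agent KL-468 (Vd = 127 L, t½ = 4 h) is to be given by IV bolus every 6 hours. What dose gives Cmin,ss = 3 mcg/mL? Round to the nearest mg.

τ/t½ = 6/4 ≈ 1.5, so f = (1/2)^(6/4) ≈ 0.353553.
Cmin,ss = (D/Vd)·f/(1−f), so D = Cmin,ss·Vd·(1−f)/f.
D = 3 × 127 × (1−f)/f ≈ 3 × 127 × 1.82843 ≈ 696.63 mg.

697 mg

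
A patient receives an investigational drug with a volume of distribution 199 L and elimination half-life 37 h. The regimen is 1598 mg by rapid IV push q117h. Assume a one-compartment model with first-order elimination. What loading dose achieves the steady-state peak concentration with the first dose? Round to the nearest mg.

f = (1/2)^(117/37) ≈ 0.111711; accumulation ratio R = 1/(1−f) ≈ 1.12576.
Loading dose to hit Cmax,ss on first dose: D_load = D_maint·R ≈ 1598 × 1.12576 ≈ 1798.96 mg.

1799 mg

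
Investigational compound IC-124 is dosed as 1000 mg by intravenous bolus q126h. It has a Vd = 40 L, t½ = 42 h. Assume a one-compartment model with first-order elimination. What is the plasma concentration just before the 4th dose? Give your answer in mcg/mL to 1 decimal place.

3.6 mcg/mL

f = (1/2)^(τ/t½) = (1/2)^(126/42) ≈ 0.1250.
C₀ = D/Vd = 1000/40 ≈ 25.000 mcg/mL.
Before the 4th dose, 3 doses have been given. Superposition: Cmin = C₀·(f + f² + … + f^3).
≈ 25.000 × (0.1250 + 0.0156 + 0.0020) ≈ 25.000 × 0.1426 ≈ 3.565 mcg/mL.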